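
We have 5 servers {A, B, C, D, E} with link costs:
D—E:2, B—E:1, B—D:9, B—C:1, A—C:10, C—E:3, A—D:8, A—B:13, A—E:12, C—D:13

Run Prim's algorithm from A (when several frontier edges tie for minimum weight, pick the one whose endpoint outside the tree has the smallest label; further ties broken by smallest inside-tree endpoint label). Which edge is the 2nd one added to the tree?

D-E

Prim's algorithm from A:
Step 1: cheapest edge leaving the tree is A—D (8); add D.
Step 2: cheapest edge leaving the tree is D—E (2); add E.
Step 3: cheapest edge leaving the tree is B—E (1); add B.
Step 4: cheapest edge leaving the tree is B—C (1); add C.
The 2nd edge added is D—E.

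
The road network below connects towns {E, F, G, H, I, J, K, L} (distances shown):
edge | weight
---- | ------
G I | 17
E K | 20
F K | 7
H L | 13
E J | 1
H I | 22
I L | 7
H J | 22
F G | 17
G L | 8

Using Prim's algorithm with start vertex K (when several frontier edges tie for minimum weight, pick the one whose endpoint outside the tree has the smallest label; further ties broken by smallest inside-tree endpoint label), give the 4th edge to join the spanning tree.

Grow the tree from K using Prim:
Step 1: frontier [F K 7, E K 20] → take F K (7); add F.
Step 2: frontier [F G 17, E K 20] → take F G (17); add G.
Step 3: frontier [G L 8, G I 17, E K 20] → take G L (8); add L.
Step 4: frontier [G I 17, E K 20, I L 7, H L 13] → take I L (7); add I.
Step 5: frontier [H I 22, E K 20, H L 13] → take H L (13); add H.
Step 6: frontier [H J 22, E K 20] → take E K (20); add E.
Step 7: frontier [E J 1, H J 22] → take E J (1); add J.
The 4th edge added is I L.

I-L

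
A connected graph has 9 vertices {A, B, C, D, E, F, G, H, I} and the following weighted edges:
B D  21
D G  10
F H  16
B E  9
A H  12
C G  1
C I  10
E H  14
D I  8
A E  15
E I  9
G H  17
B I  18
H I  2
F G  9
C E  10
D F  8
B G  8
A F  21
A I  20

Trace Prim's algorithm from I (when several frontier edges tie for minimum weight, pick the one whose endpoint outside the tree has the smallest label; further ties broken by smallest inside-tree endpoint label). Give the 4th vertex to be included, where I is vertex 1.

F

Prim, starting at I.
Step 1: cheapest edge leaving the tree is H I (2); add H.
Step 2: cheapest edge leaving the tree is D I (8); add D.
Step 3: cheapest edge leaving the tree is D F (8); add F.
Step 4: cheapest edge leaving the tree is E I (9); add E.
Step 5: cheapest edge leaving the tree is B E (9); add B.
Step 6: cheapest edge leaving the tree is B G (8); add G.
Step 7: cheapest edge leaving the tree is C G (1); add C.
Step 8: cheapest edge leaving the tree is A H (12); add A.
Vertex order: I, H, D, F, E, B, G, C, A. The 4th vertex is F.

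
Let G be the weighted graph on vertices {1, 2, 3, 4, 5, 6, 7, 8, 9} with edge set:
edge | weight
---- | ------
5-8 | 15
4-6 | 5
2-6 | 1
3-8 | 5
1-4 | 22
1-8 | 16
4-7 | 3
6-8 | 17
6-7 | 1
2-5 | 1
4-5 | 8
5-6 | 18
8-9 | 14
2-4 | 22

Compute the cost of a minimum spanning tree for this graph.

Prim, starting at 7.
Step 1: frontier [6-7 1, 4-7 3] → take 6-7 (1); add 6.
Step 2: frontier [2-6 1, 4-6 5, 6-8 17, 5-6 18, 4-7 3] → take 2-6 (1); add 2.
Step 3: frontier [2-5 1, 2-4 22, 4-6 5, 6-8 17, 5-6 18, 4-7 3] → take 2-5 (1); add 5.
Step 4: frontier [2-4 22, 4-5 8, 5-8 15, 4-6 5, 6-8 17, 4-7 3] → take 4-7 (3); add 4.
Step 5: frontier [1-4 22, 5-8 15, 6-8 17] → take 5-8 (15); add 8.
Step 6: frontier [1-4 22, 3-8 5, 8-9 14, 1-8 16] → take 3-8 (5); add 3.
Step 7: frontier [1-4 22, 8-9 14, 1-8 16] → take 8-9 (14); add 9.
Step 8: frontier [1-4 22, 1-8 16] → take 1-8 (16); add 1.
MST edges: 6-7, 2-6, 2-5, 4-7, 5-8, 3-8, 8-9, 1-8; total weight 1+1+1+3+15+5+14+16 = 56.

56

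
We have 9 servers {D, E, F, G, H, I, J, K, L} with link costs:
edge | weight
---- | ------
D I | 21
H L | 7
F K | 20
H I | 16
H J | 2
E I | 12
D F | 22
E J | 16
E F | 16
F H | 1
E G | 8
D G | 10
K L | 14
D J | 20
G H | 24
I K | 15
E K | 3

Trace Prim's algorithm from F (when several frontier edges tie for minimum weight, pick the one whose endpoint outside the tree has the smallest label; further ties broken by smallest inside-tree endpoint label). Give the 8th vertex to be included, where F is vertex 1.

D

Grow the tree from F using Prim:
Step 1: cheapest edge leaving the tree is F H (1); add H.
Step 2: cheapest edge leaving the tree is H J (2); add J.
Step 3: cheapest edge leaving the tree is H L (7); add L.
Step 4: cheapest edge leaving the tree is K L (14); add K.
Step 5: cheapest edge leaving the tree is E K (3); add E.
Step 6: cheapest edge leaving the tree is E G (8); add G.
Step 7: cheapest edge leaving the tree is D G (10); add D.
Step 8: cheapest edge leaving the tree is E I (12); add I.
Vertex order: F, H, J, L, K, E, G, D, I. The 8th vertex is D.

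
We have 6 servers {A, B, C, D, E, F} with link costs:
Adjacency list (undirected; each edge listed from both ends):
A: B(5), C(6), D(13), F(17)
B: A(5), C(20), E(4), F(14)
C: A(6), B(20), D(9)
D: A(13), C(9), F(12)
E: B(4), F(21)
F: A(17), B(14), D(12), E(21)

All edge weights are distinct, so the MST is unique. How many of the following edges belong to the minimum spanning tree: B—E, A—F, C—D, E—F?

2

Kruskal's algorithm — process edges by increasing weight (ties by edge label):
B—E (4): add — endpoints in different components.
A—B (5): add — endpoints in different components.
A—C (6): add — endpoints in different components.
C—D (9): add — endpoints in different components.
D—F (12): add — endpoints in different components.
MST edge set: {B—E, A—B, A—C, C—D, D—F}.
Of the listed edges, {B—E, C—D} are in the MST → 2.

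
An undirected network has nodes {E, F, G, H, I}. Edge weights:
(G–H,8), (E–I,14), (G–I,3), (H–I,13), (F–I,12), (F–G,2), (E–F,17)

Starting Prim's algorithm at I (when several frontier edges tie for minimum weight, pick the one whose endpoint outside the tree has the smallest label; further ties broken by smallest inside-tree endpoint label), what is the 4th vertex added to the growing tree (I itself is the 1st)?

H

Prim, starting at I.
Step 1: cheapest edge leaving the tree is G–I (3); add G.
Step 2: cheapest edge leaving the tree is F–G (2); add F.
Step 3: cheapest edge leaving the tree is G–H (8); add H.
Step 4: cheapest edge leaving the tree is E–I (14); add E.
Vertex order: I, G, F, H, E. The 4th vertex is H.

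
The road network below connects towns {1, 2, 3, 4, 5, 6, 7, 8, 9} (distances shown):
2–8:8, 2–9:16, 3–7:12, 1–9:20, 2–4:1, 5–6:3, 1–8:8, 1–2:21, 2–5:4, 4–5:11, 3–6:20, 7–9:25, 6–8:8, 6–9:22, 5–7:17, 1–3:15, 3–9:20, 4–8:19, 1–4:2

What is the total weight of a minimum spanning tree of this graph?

Kruskal's algorithm — process edges by increasing weight (ties by edge label):
2–4 (1): add — endpoints in different components.
1–4 (2): add — endpoints in different components.
5–6 (3): add — endpoints in different components.
2–5 (4): add — endpoints in different components.
1–8 (8): add — endpoints in different components.
2–8 (8): skip — 2 and 8 already connected.
6–8 (8): skip — 6 and 8 already connected.
4–5 (11): skip — 4 and 5 already connected.
3–7 (12): add — endpoints in different components.
1–3 (15): add — endpoints in different components.
2–9 (16): add — endpoints in different components.
MST edges: 2–4, 1–4, 5–6, 2–5, 1–8, 3–7, 1–3, 2–9; total weight 1+2+3+4+8+12+15+16 = 61.

61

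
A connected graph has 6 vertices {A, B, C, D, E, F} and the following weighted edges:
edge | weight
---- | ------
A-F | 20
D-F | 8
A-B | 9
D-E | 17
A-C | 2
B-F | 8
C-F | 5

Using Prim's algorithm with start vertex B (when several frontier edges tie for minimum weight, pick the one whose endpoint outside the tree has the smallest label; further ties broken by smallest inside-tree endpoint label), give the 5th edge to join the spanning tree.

D-E

Grow the tree from B using Prim:
Step 1: frontier [B-F 8, A-B 9] → take B-F (8); add F.
Step 2: frontier [A-B 9, C-F 5, D-F 8, A-F 20] → take C-F (5); add C.
Step 3: frontier [A-B 9, A-C 2, D-F 8, A-F 20] → take A-C (2); add A.
Step 4: frontier [D-F 8] → take D-F (8); add D.
Step 5: frontier [D-E 17] → take D-E (17); add E.
The 5th edge added is D-E.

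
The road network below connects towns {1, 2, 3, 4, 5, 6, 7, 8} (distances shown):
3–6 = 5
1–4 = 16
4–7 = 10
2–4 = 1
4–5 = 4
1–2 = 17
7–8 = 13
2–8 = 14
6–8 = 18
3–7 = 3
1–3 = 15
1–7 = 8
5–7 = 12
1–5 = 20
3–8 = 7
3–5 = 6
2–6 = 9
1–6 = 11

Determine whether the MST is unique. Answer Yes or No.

Kruskal: consider edges lightest-first.
2–4 (1): add — endpoints in different components.
3–7 (3): add — endpoints in different components.
4–5 (4): add — endpoints in different components.
3–6 (5): add — endpoints in different components.
3–5 (6): add — endpoints in different components.
3–8 (7): add — endpoints in different components.
1–7 (8): add — endpoints in different components.
Every non-tree edge has weight strictly greater than the heaviest edge on the tree path between its endpoints, so the MST is unique.

Yes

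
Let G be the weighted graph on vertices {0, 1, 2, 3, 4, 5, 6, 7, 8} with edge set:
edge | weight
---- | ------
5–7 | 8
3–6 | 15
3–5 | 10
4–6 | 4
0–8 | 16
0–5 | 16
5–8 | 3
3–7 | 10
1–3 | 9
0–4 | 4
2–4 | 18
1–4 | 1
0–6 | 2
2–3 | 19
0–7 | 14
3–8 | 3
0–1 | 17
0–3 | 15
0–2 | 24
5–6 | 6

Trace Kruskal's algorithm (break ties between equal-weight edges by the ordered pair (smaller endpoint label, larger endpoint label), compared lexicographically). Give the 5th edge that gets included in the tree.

0-4

Kruskal: consider edges lightest-first.
1–4 (1): add — endpoints in different components.
0–6 (2): add — endpoints in different components.
3–8 (3): add — endpoints in different components.
5–8 (3): add — endpoints in different components.
0–4 (4): add — endpoints in different components.
4–6 (4): skip — 4 and 6 already connected.
5–6 (6): add — endpoints in different components.
5–7 (8): add — endpoints in different components.
1–3 (9): skip — 1 and 3 already connected.
3–5 (10): skip — 3 and 5 already connected.
3–7 (10): skip — 3 and 7 already connected.
0–7 (14): skip — 0 and 7 already connected.
0–3 (15): skip — 0 and 3 already connected.
3–6 (15): skip — 3 and 6 already connected.
0–5 (16): skip — 0 and 5 already connected.
0–8 (16): skip — 0 and 8 already connected.
0–1 (17): skip — 0 and 1 already connected.
2–4 (18): add — endpoints in different components.
The 5th edge added is 0–4.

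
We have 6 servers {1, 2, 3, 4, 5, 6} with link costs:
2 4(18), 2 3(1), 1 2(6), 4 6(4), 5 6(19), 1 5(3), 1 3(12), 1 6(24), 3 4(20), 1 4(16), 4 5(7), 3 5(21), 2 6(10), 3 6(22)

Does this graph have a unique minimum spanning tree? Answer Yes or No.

Yes

Kruskal: consider edges lightest-first.
2 3 (1): add — endpoints in different components.
1 5 (3): add — endpoints in different components.
4 6 (4): add — endpoints in different components.
1 2 (6): add — endpoints in different components.
4 5 (7): add — endpoints in different components.
Every non-tree edge has weight strictly greater than the heaviest edge on the tree path between its endpoints, so the MST is unique.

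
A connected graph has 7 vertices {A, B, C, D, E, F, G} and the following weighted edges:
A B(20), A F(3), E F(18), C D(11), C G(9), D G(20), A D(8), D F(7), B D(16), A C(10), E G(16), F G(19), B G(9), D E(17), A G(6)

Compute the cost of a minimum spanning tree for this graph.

50

Grow the tree from C using Prim:
Step 1: cheapest edge leaving the tree is C G (9); add G.
Step 2: cheapest edge leaving the tree is A G (6); add A.
Step 3: cheapest edge leaving the tree is A F (3); add F.
Step 4: cheapest edge leaving the tree is D F (7); add D.
Step 5: cheapest edge leaving the tree is B G (9); add B.
Step 6: cheapest edge leaving the tree is E G (16); add E.
MST edges: C G, A G, A F, D F, B G, E G; total weight 9+6+3+7+9+16 = 50.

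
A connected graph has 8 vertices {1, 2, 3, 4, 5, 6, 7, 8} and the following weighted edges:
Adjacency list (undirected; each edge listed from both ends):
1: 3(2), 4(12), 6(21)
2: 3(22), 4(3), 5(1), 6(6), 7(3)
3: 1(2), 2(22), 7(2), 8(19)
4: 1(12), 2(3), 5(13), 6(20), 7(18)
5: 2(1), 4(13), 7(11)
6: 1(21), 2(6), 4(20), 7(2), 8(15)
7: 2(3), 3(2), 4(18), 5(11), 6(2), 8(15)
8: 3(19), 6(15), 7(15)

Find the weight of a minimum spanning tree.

Grow the tree from 4 using Prim:
Step 1: cheapest edge leaving the tree is 2—4 (3); add 2.
Step 2: cheapest edge leaving the tree is 2—5 (1); add 5.
Step 3: cheapest edge leaving the tree is 2—7 (3); add 7.
Step 4: cheapest edge leaving the tree is 3—7 (2); add 3.
Step 5: cheapest edge leaving the tree is 1—3 (2); add 1.
Step 6: cheapest edge leaving the tree is 6—7 (2); add 6.
Step 7: cheapest edge leaving the tree is 6—8 (15); add 8.
MST edges: 2—4, 2—5, 2—7, 3—7, 1—3, 6—7, 6—8; total weight 3+1+3+2+2+2+15 = 28.

28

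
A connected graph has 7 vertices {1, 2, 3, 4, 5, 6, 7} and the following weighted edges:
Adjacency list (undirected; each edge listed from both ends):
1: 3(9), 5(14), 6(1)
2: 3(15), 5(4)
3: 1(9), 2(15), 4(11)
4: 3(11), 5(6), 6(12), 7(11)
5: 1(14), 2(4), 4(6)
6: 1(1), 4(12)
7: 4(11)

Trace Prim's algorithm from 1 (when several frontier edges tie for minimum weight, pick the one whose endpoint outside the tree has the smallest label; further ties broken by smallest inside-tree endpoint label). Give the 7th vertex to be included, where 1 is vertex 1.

7

Prim's algorithm from 1:
Step 1: frontier [1–6 1, 1–3 9, 1–5 14] → take 1–6 (1); add 6.
Step 2: frontier [1–3 9, 1–5 14, 4–6 12] → take 1–3 (9); add 3.
Step 3: frontier [1–5 14, 3–4 11, 2–3 15, 4–6 12] → take 3–4 (11); add 4.
Step 4: frontier [1–5 14, 2–3 15, 4–5 6, 4–7 11] → take 4–5 (6); add 5.
Step 5: frontier [2–3 15, 4–7 11, 2–5 4] → take 2–5 (4); add 2.
Step 6: frontier [4–7 11] → take 4–7 (11); add 7.
Vertex order: 1, 6, 3, 4, 5, 2, 7. The 7th vertex is 7.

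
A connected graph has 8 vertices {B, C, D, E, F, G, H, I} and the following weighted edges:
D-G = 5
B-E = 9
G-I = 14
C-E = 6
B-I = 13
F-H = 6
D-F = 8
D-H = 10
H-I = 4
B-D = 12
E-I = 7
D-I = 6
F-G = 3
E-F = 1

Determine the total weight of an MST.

34

Grow the tree from E using Prim:
Step 1: cheapest edge leaving the tree is E-F (1); add F.
Step 2: cheapest edge leaving the tree is F-G (3); add G.
Step 3: cheapest edge leaving the tree is D-G (5); add D.
Step 4: cheapest edge leaving the tree is C-E (6); add C.
Step 5: cheapest edge leaving the tree is F-H (6); add H.
Step 6: cheapest edge leaving the tree is H-I (4); add I.
Step 7: cheapest edge leaving the tree is B-E (9); add B.
MST edges: E-F, F-G, D-G, C-E, F-H, H-I, B-E; total weight 1+3+5+6+6+4+9 = 34.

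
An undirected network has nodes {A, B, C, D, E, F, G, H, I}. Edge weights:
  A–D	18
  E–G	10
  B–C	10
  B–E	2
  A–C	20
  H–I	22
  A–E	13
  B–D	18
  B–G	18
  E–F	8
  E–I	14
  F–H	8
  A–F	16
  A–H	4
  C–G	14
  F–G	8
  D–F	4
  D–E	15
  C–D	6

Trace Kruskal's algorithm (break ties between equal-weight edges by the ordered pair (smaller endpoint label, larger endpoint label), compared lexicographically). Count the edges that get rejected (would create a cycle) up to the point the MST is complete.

4

Kruskal's algorithm — process edges by increasing weight (ties by edge label):
B–E (2): add — endpoints in different components.
A–H (4): add — endpoints in different components.
D–F (4): add — endpoints in different components.
C–D (6): add — endpoints in different components.
E–F (8): add — endpoints in different components.
F–G (8): add — endpoints in different components.
F–H (8): add — endpoints in different components.
B–C (10): skip — B and C already connected.
E–G (10): skip — E and G already connected.
A–E (13): skip — A and E already connected.
C–G (14): skip — C and G already connected.
E–I (14): add — endpoints in different components.
Edges rejected before the tree was complete: 4.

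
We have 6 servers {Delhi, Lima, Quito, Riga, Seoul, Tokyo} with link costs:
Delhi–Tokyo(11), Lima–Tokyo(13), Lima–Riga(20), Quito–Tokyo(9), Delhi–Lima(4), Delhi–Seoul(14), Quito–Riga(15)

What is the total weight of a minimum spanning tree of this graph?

53

Grow the tree from Delhi using Prim:
Step 1: frontier [Delhi–Lima 4, Delhi–Tokyo 11, Delhi–Seoul 14] → take Delhi–Lima (4); add Lima.
Step 2: frontier [Delhi–Tokyo 11, Delhi–Seoul 14, Lima–Tokyo 13, Lima–Riga 20] → take Delhi–Tokyo (11); add Tokyo.
Step 3: frontier [Delhi–Seoul 14, Lima–Riga 20, Quito–Tokyo 9] → take Quito–Tokyo (9); add Quito.
Step 4: frontier [Delhi–Seoul 14, Lima–Riga 20, Quito–Riga 15] → take Delhi–Seoul (14); add Seoul.
Step 5: frontier [Lima–Riga 20, Quito–Riga 15] → take Quito–Riga (15); add Riga.
MST edges: Delhi–Lima, Delhi–Tokyo, Quito–Tokyo, Delhi–Seoul, Quito–Riga; total weight 4+11+9+14+15 = 53.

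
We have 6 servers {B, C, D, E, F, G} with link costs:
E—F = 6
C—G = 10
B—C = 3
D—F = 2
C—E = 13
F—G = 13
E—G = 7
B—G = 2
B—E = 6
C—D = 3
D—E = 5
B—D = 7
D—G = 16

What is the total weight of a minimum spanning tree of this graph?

15

Prim, starting at E.
Step 1: frontier [D—E 5, B—E 6, E—F 6, E—G 7, C—E 13] → take D—E (5); add D.
Step 2: frontier [D—F 2, C—D 3, B—D 7, D—G 16, B—E 6, E—F 6, E—G 7, C—E 13] → take D—F (2); add F.
Step 3: frontier [C—D 3, B—D 7, D—G 16, B—E 6, E—G 7, C—E 13, F—G 13] → take C—D (3); add C.
Step 4: frontier [B—C 3, C—G 10, B—D 7, D—G 16, B—E 6, E—G 7, F—G 13] → take B—C (3); add B.
Step 5: frontier [B—G 2, C—G 10, D—G 16, E—G 7, F—G 13] → take B—G (2); add G.
MST edges: D—E, D—F, C—D, B—C, B—G; total weight 5+2+3+3+2 = 15.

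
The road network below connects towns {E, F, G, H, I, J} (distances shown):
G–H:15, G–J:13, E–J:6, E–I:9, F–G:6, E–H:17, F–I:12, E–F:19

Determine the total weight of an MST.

48

Prim's algorithm from H:
Step 1: frontier [G–H 15, E–H 17] → take G–H (15); add G.
Step 2: frontier [F–G 6, G–J 13, E–H 17] → take F–G (6); add F.
Step 3: frontier [F–I 12, E–F 19, G–J 13, E–H 17] → take F–I (12); add I.
Step 4: frontier [E–F 19, G–J 13, E–H 17, E–I 9] → take E–I (9); add E.
Step 5: frontier [E–J 6, G–J 13] → take E–J (6); add J.
MST edges: G–H, F–G, F–I, E–I, E–J; total weight 15+6+12+9+6 = 48.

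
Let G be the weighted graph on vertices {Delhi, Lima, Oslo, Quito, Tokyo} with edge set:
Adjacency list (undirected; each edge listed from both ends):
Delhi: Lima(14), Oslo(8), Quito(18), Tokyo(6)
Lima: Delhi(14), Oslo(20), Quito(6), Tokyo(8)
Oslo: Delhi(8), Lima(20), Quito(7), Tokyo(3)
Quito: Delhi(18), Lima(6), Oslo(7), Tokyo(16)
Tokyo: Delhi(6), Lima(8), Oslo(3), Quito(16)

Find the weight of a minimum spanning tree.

22

Prim's algorithm from Tokyo:
Step 1: frontier [Oslo-Tokyo 3, Delhi-Tokyo 6, Lima-Tokyo 8, Quito-Tokyo 16] → take Oslo-Tokyo (3); add Oslo.
Step 2: frontier [Oslo-Quito 7, Delhi-Oslo 8, Lima-Oslo 20, Delhi-Tokyo 6, Lima-Tokyo 8, Quito-Tokyo 16] → take Delhi-Tokyo (6); add Delhi.
Step 3: frontier [Delhi-Lima 14, Delhi-Quito 18, Oslo-Quito 7, Lima-Oslo 20, Lima-Tokyo 8, Quito-Tokyo 16] → take Oslo-Quito (7); add Quito.
Step 4: frontier [Delhi-Lima 14, Lima-Oslo 20, Lima-Quito 6, Lima-Tokyo 8] → take Lima-Quito (6); add Lima.
MST edges: Oslo-Tokyo, Delhi-Tokyo, Oslo-Quito, Lima-Quito; total weight 3+6+7+6 = 22.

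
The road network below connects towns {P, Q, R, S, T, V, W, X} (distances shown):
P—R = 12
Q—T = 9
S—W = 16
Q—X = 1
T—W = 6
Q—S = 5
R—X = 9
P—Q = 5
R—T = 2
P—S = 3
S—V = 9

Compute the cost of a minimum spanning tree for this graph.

35

Prim, starting at S.
Step 1: frontier [P—S 3, Q—S 5, S—V 9, S—W 16] → take P—S (3); add P.
Step 2: frontier [P—Q 5, P—R 12, Q—S 5, S—V 9, S—W 16] → take P—Q (5); add Q.
Step 3: frontier [P—R 12, Q—X 1, Q—T 9, S—V 9, S—W 16] → take Q—X (1); add X.
Step 4: frontier [P—R 12, Q—T 9, S—V 9, S—W 16, R—X 9] → take R—X (9); add R.
Step 5: frontier [Q—T 9, R—T 2, S—V 9, S—W 16] → take R—T (2); add T.
Step 6: frontier [S—V 9, S—W 16, T—W 6] → take T—W (6); add W.
Step 7: frontier [S—V 9] → take S—V (9); add V.
MST edges: P—S, P—Q, Q—X, R—X, R—T, T—W, S—V; total weight 3+5+1+9+2+6+9 = 35.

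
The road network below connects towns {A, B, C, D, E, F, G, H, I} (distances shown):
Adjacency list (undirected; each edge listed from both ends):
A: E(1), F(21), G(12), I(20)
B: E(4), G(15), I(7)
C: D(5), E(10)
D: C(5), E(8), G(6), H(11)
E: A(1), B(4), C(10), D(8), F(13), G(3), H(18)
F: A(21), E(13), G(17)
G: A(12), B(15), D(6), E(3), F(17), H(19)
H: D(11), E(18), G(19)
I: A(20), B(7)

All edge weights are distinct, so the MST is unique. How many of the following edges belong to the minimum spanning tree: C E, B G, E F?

Kruskal: consider edges lightest-first.
A E (1): add — endpoints in different components.
E G (3): add — endpoints in different components.
B E (4): add — endpoints in different components.
C D (5): add — endpoints in different components.
D G (6): add — endpoints in different components.
B I (7): add — endpoints in different components.
D E (8): skip — D and E already connected.
C E (10): skip — C and E already connected.
D H (11): add — endpoints in different components.
A G (12): skip — A and G already connected.
E F (13): add — endpoints in different components.
MST edge set: {A E, E G, B E, C D, D G, B I, D H, E F}.
Of the listed edges, {E F} are in the MST → 1.

1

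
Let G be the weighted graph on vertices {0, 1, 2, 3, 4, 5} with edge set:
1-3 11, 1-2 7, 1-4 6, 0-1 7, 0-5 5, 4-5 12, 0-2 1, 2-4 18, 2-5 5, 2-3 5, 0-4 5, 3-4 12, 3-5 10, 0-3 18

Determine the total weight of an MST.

22

Kruskal: consider edges lightest-first.
0-2 (1): add — endpoints in different components.
0-4 (5): add — endpoints in different components.
0-5 (5): add — endpoints in different components.
2-3 (5): add — endpoints in different components.
2-5 (5): skip — 2 and 5 already connected.
1-4 (6): add — endpoints in different components.
MST edges: 0-2, 0-4, 0-5, 2-3, 1-4; total weight 1+5+5+5+6 = 22.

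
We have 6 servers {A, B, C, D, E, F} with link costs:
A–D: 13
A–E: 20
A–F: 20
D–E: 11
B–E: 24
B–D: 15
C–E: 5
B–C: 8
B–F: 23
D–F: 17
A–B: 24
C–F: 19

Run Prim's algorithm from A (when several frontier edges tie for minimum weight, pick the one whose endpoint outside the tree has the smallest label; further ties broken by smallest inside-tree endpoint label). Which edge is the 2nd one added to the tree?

D-E

Prim, starting at A.
Step 1: frontier [A–D 13, A–E 20, A–F 20, A–B 24] → take A–D (13); add D.
Step 2: frontier [A–E 20, A–F 20, A–B 24, D–E 11, B–D 15, D–F 17] → take D–E (11); add E.
Step 3: frontier [A–F 20, A–B 24, B–D 15, D–F 17, C–E 5, B–E 24] → take C–E (5); add C.
Step 4: frontier [A–F 20, A–B 24, B–C 8, C–F 19, B–D 15, D–F 17, B–E 24] → take B–C (8); add B.
Step 5: frontier [A–F 20, B–F 23, C–F 19, D–F 17] → take D–F (17); add F.
The 2nd edge added is D–E.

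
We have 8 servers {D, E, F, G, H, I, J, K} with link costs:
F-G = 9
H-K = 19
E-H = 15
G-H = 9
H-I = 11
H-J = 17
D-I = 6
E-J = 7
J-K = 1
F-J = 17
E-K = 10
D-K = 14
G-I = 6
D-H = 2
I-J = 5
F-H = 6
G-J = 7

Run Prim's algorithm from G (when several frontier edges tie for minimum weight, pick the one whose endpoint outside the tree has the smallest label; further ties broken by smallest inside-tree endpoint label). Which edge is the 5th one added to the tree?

D-H

Grow the tree from G using Prim:
Step 1: cheapest edge leaving the tree is G-I (6); add I.
Step 2: cheapest edge leaving the tree is I-J (5); add J.
Step 3: cheapest edge leaving the tree is J-K (1); add K.
Step 4: cheapest edge leaving the tree is D-I (6); add D.
Step 5: cheapest edge leaving the tree is D-H (2); add H.
Step 6: cheapest edge leaving the tree is F-H (6); add F.
Step 7: cheapest edge leaving the tree is E-J (7); add E.
The 5th edge added is D-H.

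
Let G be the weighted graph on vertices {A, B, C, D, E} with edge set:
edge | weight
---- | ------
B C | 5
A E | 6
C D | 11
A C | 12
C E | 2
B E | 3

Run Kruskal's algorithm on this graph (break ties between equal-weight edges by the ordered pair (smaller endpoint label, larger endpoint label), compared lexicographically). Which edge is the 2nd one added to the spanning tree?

Sort edges by weight, then run Kruskal:
C E (2): add — endpoints in different components.
B E (3): add — endpoints in different components.
B C (5): skip — B and C already connected.
A E (6): add — endpoints in different components.
C D (11): add — endpoints in different components.
The 2nd edge added is B E.

B-E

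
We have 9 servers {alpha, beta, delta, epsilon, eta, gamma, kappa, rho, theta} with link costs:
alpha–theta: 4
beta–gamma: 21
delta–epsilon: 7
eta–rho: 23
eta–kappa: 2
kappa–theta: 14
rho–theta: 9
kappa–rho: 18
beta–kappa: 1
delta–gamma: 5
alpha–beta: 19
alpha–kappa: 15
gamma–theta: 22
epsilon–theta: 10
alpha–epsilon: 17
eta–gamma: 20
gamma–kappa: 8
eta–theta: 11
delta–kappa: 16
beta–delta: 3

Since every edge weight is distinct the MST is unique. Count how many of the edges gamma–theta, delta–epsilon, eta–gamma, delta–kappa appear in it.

Sort edges by weight, then run Kruskal:
beta–kappa (1): add — endpoints in different components.
eta–kappa (2): add — endpoints in different components.
beta–delta (3): add — endpoints in different components.
alpha–theta (4): add — endpoints in different components.
delta–gamma (5): add — endpoints in different components.
delta–epsilon (7): add — endpoints in different components.
gamma–kappa (8): skip — gamma and kappa already connected.
rho–theta (9): add — endpoints in different components.
epsilon–theta (10): add — endpoints in different components.
MST edge set: {beta–kappa, eta–kappa, beta–delta, alpha–theta, delta–gamma, delta–epsilon, rho–theta, epsilon–theta}.
Of the listed edges, {delta–epsilon} are in the MST → 1.

1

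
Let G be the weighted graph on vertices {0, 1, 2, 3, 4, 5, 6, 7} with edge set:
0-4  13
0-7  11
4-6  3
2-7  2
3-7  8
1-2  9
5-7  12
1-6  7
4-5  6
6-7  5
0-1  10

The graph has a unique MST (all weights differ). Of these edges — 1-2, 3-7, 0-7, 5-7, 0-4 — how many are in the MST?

Kruskal's algorithm — process edges by increasing weight (ties by edge label):
2-7 (2): add — endpoints in different components.
4-6 (3): add — endpoints in different components.
6-7 (5): add — endpoints in different components.
4-5 (6): add — endpoints in different components.
1-6 (7): add — endpoints in different components.
3-7 (8): add — endpoints in different components.
1-2 (9): skip — 1 and 2 already connected.
0-1 (10): add — endpoints in different components.
MST edge set: {2-7, 4-6, 6-7, 4-5, 1-6, 3-7, 0-1}.
Of the listed edges, {3-7} are in the MST → 1.

1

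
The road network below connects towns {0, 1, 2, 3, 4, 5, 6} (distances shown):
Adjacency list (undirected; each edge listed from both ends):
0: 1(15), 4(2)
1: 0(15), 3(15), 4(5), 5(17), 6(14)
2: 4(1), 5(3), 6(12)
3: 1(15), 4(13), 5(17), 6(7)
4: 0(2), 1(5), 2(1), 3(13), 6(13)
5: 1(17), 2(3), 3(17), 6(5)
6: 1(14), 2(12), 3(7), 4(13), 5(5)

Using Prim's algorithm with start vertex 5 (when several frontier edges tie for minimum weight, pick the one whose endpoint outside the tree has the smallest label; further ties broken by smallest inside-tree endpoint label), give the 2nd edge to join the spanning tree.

Prim, starting at 5.
Step 1: frontier [2-5 3, 5-6 5, 1-5 17, 3-5 17] → take 2-5 (3); add 2.
Step 2: frontier [2-4 1, 2-6 12, 5-6 5, 1-5 17, 3-5 17] → take 2-4 (1); add 4.
Step 3: frontier [2-6 12, 0-4 2, 1-4 5, 3-4 13, 4-6 13, 5-6 5, 1-5 17, 3-5 17] → take 0-4 (2); add 0.
Step 4: frontier [0-1 15, 2-6 12, 1-4 5, 3-4 13, 4-6 13, 5-6 5, 1-5 17, 3-5 17] → take 1-4 (5); add 1.
Step 5: frontier [1-6 14, 1-3 15, 2-6 12, 3-4 13, 4-6 13, 5-6 5, 3-5 17] → take 5-6 (5); add 6.
Step 6: frontier [1-3 15, 3-4 13, 3-5 17, 3-6 7] → take 3-6 (7); add 3.
The 2nd edge added is 2-4.

2-4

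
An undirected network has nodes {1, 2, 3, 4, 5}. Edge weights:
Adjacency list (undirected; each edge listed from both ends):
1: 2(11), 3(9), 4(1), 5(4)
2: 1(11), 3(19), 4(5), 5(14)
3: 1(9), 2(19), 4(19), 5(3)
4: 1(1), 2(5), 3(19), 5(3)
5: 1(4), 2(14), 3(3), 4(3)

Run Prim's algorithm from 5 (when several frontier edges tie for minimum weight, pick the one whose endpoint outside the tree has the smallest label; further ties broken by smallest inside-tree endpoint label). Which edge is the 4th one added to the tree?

Prim, starting at 5.
Step 1: frontier [3-5 3, 4-5 3, 1-5 4, 2-5 14] → take 3-5 (3); add 3.
Step 2: frontier [1-3 9, 2-3 19, 3-4 19, 4-5 3, 1-5 4, 2-5 14] → take 4-5 (3); add 4.
Step 3: frontier [1-3 9, 2-3 19, 1-4 1, 2-4 5, 1-5 4, 2-5 14] → take 1-4 (1); add 1.
Step 4: frontier [1-2 11, 2-3 19, 2-4 5, 2-5 14] → take 2-4 (5); add 2.
The 4th edge added is 2-4.

2-4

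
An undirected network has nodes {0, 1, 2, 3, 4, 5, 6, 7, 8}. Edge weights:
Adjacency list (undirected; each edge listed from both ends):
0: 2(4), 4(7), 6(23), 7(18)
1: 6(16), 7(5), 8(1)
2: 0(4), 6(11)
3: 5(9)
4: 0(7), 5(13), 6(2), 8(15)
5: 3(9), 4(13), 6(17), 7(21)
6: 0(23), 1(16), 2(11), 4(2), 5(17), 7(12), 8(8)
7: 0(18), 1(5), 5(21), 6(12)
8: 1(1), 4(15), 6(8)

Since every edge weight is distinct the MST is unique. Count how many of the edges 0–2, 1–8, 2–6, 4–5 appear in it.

3

Sort edges by weight, then run Kruskal:
1–8 (1): add — endpoints in different components.
4–6 (2): add — endpoints in different components.
0–2 (4): add — endpoints in different components.
1–7 (5): add — endpoints in different components.
0–4 (7): add — endpoints in different components.
6–8 (8): add — endpoints in different components.
3–5 (9): add — endpoints in different components.
2–6 (11): skip — 2 and 6 already connected.
6–7 (12): skip — 6 and 7 already connected.
4–5 (13): add — endpoints in different components.
MST edge set: {1–8, 4–6, 0–2, 1–7, 0–4, 6–8, 3–5, 4–5}.
Of the listed edges, {0–2, 1–8, 4–5} are in the MST → 3.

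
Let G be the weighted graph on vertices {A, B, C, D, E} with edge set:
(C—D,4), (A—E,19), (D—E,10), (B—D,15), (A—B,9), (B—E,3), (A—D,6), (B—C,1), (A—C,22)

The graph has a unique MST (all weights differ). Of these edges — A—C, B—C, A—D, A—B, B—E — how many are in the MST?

3

Kruskal: consider edges lightest-first.
B—C (1): add. Components now {A} {B,C} {D} {E}
B—E (3): add. Components now {A} {B,C,E} {D}
C—D (4): add. Components now {A} {B,C,D,E}
A—D (6): add. Components now {A,B,C,D,E}
MST edge set: {B—C, B—E, C—D, A—D}.
Of the listed edges, {B—C, A—D, B—E} are in the MST → 3.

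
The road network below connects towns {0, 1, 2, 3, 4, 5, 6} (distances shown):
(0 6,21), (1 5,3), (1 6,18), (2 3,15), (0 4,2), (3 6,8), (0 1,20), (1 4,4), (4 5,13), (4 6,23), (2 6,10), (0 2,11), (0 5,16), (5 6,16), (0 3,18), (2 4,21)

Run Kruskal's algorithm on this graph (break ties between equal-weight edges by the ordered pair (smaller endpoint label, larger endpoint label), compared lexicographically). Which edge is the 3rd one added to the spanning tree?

Kruskal: consider edges lightest-first.
0 4 (2): add. Components now {0,4} {1} {2} {3} {5} {6}
1 5 (3): add. Components now {0,4} {1,5} {2} {3} {6}
1 4 (4): add. Components now {0,1,4,5} {2} {3} {6}
3 6 (8): add. Components now {0,1,4,5} {2} {3,6}
2 6 (10): add. Components now {0,1,4,5} {2,3,6}
0 2 (11): add. Components now {0,1,2,3,4,5,6}
The 3rd edge added is 1 4.

1-4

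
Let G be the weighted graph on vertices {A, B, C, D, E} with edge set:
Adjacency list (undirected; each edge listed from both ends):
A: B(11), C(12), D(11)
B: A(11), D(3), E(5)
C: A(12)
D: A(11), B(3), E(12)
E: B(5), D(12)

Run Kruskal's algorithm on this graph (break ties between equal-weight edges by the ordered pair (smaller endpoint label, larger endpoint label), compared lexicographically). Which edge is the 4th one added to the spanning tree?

Sort edges by weight, then run Kruskal:
B–D (3): add — endpoints in different components.
B–E (5): add — endpoints in different components.
A–B (11): add — endpoints in different components.
A–D (11): skip — A and D already connected.
A–C (12): add — endpoints in different components.
The 4th edge added is A–C.

A-C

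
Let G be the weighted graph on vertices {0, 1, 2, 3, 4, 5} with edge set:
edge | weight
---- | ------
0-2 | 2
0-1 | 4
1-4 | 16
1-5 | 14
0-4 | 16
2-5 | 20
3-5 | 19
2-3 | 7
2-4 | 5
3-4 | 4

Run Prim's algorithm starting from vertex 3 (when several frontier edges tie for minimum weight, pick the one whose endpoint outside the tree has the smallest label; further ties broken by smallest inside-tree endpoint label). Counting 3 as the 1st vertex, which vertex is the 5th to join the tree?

1

Prim, starting at 3.
Step 1: frontier [3-4 4, 2-3 7, 3-5 19] → take 3-4 (4); add 4.
Step 2: frontier [2-3 7, 3-5 19, 2-4 5, 0-4 16, 1-4 16] → take 2-4 (5); add 2.
Step 3: frontier [0-2 2, 2-5 20, 3-5 19, 0-4 16, 1-4 16] → take 0-2 (2); add 0.
Step 4: frontier [0-1 4, 2-5 20, 3-5 19, 1-4 16] → take 0-1 (4); add 1.
Step 5: frontier [1-5 14, 2-5 20, 3-5 19] → take 1-5 (14); add 5.
Vertex order: 3, 4, 2, 0, 1, 5. The 5th vertex is 1.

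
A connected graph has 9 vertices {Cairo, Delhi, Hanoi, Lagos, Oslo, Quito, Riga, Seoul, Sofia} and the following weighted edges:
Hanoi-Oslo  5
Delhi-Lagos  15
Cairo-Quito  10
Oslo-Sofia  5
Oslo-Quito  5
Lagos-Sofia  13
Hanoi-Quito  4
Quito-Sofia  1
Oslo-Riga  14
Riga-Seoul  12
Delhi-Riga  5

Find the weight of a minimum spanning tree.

64

Kruskal: consider edges lightest-first.
Quito-Sofia (1): add — endpoints in different components.
Hanoi-Quito (4): add — endpoints in different components.
Delhi-Riga (5): add — endpoints in different components.
Hanoi-Oslo (5): add — endpoints in different components.
Oslo-Quito (5): skip — Quito and Oslo already connected.
Oslo-Sofia (5): skip — Oslo and Sofia already connected.
Cairo-Quito (10): add — endpoints in different components.
Riga-Seoul (12): add — endpoints in different components.
Lagos-Sofia (13): add — endpoints in different components.
Oslo-Riga (14): add — endpoints in different components.
MST edges: Quito-Sofia, Hanoi-Quito, Delhi-Riga, Hanoi-Oslo, Cairo-Quito, Riga-Seoul, Lagos-Sofia, Oslo-Riga; total weight 1+4+5+5+10+12+13+14 = 64.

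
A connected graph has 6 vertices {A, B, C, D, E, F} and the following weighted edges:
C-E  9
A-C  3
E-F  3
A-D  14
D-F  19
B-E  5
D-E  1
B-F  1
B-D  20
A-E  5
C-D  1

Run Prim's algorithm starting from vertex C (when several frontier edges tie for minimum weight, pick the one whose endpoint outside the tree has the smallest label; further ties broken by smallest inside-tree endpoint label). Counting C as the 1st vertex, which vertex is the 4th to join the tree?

Grow the tree from C using Prim:
Step 1: frontier [C-D 1, A-C 3, C-E 9] → take C-D (1); add D.
Step 2: frontier [A-C 3, C-E 9, D-E 1, A-D 14, D-F 19, B-D 20] → take D-E (1); add E.
Step 3: frontier [A-C 3, A-D 14, D-F 19, B-D 20, E-F 3, A-E 5, B-E 5] → take A-C (3); add A.
Step 4: frontier [D-F 19, B-D 20, E-F 3, B-E 5] → take E-F (3); add F.
Step 5: frontier [B-D 20, B-E 5, B-F 1] → take B-F (1); add B.
Vertex order: C, D, E, A, F, B. The 4th vertex is A.

A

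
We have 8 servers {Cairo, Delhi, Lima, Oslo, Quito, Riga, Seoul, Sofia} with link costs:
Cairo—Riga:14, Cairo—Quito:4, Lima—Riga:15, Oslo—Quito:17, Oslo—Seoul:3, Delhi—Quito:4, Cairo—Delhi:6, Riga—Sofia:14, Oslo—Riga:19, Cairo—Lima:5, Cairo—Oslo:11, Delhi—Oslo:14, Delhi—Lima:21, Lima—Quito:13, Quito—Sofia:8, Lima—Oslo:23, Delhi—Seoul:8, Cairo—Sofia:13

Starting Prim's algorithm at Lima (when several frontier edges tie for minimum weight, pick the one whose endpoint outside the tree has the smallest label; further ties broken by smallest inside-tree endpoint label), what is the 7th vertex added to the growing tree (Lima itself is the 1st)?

Sofia

Prim's algorithm from Lima:
Step 1: cheapest edge leaving the tree is Cairo—Lima (5); add Cairo.
Step 2: cheapest edge leaving the tree is Cairo—Quito (4); add Quito.
Step 3: cheapest edge leaving the tree is Delhi—Quito (4); add Delhi.
Step 4: cheapest edge leaving the tree is Delhi—Seoul (8); add Seoul.
Step 5: cheapest edge leaving the tree is Oslo—Seoul (3); add Oslo.
Step 6: cheapest edge leaving the tree is Quito—Sofia (8); add Sofia.
Step 7: cheapest edge leaving the tree is Cairo—Riga (14); add Riga.
Vertex order: Lima, Cairo, Quito, Delhi, Seoul, Oslo, Sofia, Riga. The 7th vertex is Sofia.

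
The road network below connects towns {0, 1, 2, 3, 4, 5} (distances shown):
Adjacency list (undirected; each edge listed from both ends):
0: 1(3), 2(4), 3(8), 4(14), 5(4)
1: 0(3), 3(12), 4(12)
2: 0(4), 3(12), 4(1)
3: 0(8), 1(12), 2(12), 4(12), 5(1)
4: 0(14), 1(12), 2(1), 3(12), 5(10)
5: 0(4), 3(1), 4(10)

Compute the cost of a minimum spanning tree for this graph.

Prim's algorithm from 5:
Step 1: frontier [3–5 1, 0–5 4, 4–5 10] → take 3–5 (1); add 3.
Step 2: frontier [0–3 8, 1–3 12, 2–3 12, 3–4 12, 0–5 4, 4–5 10] → take 0–5 (4); add 0.
Step 3: frontier [0–1 3, 0–2 4, 0–4 14, 1–3 12, 2–3 12, 3–4 12, 4–5 10] → take 0–1 (3); add 1.
Step 4: frontier [0–2 4, 0–4 14, 1–4 12, 2–3 12, 3–4 12, 4–5 10] → take 0–2 (4); add 2.
Step 5: frontier [0–4 14, 1–4 12, 2–4 1, 3–4 12, 4–5 10] → take 2–4 (1); add 4.
MST edges: 3–5, 0–5, 0–1, 0–2, 2–4; total weight 1+4+3+4+1 = 13.

13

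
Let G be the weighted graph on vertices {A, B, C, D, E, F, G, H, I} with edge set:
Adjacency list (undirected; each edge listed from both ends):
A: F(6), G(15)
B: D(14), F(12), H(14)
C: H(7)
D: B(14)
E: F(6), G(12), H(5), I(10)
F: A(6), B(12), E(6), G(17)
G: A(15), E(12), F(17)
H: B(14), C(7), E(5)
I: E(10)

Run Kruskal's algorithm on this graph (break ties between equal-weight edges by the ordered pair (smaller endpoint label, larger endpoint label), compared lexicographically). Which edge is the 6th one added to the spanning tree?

Sort edges by weight, then run Kruskal:
E–H (5): add — endpoints in different components.
A–F (6): add — endpoints in different components.
E–F (6): add — endpoints in different components.
C–H (7): add — endpoints in different components.
E–I (10): add — endpoints in different components.
B–F (12): add — endpoints in different components.
E–G (12): add — endpoints in different components.
B–D (14): add — endpoints in different components.
The 6th edge added is B–F.

B-F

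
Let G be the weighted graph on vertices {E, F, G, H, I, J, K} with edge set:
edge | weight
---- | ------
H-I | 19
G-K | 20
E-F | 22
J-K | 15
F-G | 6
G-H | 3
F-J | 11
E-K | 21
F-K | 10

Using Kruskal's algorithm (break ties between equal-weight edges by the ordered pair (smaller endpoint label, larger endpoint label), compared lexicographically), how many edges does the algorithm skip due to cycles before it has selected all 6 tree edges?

Kruskal's algorithm — process edges by increasing weight (ties by edge label):
G-H (3): add. Components now {E} {F} {G,H} {I} {J} {K}
F-G (6): add. Components now {E} {F,G,H} {I} {J} {K}
F-K (10): add. Components now {E} {F,G,H,K} {I} {J}
F-J (11): add. Components now {E} {F,G,H,J,K} {I}
J-K (15): skip — J and K already connected.
H-I (19): add. Components now {E} {F,G,H,I,J,K}
G-K (20): skip — G and K already connected.
E-K (21): add. Components now {E,F,G,H,I,J,K}
Edges rejected before the tree was complete: 2.

2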